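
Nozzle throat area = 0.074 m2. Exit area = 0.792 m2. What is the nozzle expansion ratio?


AR = 0.792 / 0.074 = 10.7

10.7


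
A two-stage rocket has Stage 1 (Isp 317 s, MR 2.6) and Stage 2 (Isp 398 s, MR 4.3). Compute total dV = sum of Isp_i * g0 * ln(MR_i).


dV1 = 317 * 9.81 * ln(2.6) = 2971.4 m/s
dV2 = 398 * 9.81 * ln(4.3) = 5695.0 m/s
Total dV = 2971.4 + 5695.0 = 8666.4 m/s ~ 8666 m/s

8666 m/s


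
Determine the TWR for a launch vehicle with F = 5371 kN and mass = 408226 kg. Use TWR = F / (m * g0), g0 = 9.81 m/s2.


TWR = 5371000 / (408226 * 9.81) = 1.34

1.34


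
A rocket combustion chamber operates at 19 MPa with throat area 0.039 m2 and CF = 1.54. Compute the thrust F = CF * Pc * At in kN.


F = 1.54 * 19e6 * 0.039 = 1.1411e+06 N = 1141.1 kN

1141.1 kN


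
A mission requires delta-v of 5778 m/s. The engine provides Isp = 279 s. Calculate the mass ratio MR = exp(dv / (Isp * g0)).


Ve = 279 * 9.81 = 2736.99 m/s
MR = exp(5778 / 2736.99) = 8.257

8.257


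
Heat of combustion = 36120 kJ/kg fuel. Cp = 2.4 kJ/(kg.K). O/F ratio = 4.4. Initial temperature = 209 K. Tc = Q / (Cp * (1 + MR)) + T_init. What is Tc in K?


Tc = 36120 / (2.4 * (1 + 4.4)) + 209 = 2996 K

2996 K


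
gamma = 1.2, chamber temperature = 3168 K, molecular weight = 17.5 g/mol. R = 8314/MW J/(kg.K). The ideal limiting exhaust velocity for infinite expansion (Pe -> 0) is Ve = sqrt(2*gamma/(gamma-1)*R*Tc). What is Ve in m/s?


R = 8314 / 17.5 = 475.09 J/(kg.K)
Ve = sqrt(2 * 1.2 / (1.2 - 1) * 475.09 * 3168) = 4250 m/s

4250 m/s


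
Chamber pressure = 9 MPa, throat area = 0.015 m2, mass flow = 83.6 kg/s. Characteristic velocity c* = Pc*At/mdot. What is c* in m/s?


c* = 9e6 * 0.015 / 83.6 = 1615 m/s

1615 m/s


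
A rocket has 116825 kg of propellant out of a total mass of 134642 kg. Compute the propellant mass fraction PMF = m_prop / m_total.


PMF = 116825 / 134642 = 0.868

0.868


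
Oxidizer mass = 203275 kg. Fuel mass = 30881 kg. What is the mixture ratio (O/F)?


MR = 203275 / 30881 = 6.58

6.58


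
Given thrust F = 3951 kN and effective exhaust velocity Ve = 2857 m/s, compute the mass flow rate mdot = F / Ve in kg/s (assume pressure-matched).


mdot = F / Ve = 3951000 / 2857 = 1382.9 kg/s

1382.9 kg/s


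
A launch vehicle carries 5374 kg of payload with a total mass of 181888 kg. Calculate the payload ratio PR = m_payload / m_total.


PR = 5374 / 181888 = 0.0295

0.0295


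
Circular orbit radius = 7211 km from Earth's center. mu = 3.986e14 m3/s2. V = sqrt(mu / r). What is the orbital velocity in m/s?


V = sqrt(3.986e14 / 7211000) = 7435 m/s

7435 m/s


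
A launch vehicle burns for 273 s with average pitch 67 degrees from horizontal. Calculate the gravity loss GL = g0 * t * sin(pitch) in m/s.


GL = 9.81 * 273 * sin(67 deg) = 2465 m/s

2465 m/s


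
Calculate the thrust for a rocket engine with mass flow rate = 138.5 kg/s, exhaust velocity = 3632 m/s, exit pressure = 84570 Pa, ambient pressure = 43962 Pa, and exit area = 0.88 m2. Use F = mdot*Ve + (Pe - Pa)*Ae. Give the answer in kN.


F = 138.5 * 3632 + (84570 - 43962) * 0.88 = 538767.0 N = 538.8 kN

538.8 kN


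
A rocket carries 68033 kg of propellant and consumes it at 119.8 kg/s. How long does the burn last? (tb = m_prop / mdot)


tb = 68033 / 119.8 = 567.9 s

567.9 s


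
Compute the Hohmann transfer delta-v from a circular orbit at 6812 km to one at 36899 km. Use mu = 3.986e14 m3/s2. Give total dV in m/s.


V1 = sqrt(mu/r1) = 7649.47 m/s
dV1 = V1*(sqrt(2*r2/(r1+r2)) - 1) = 2289.89 m/s
V2 = sqrt(mu/r2) = 3286.71 m/s
dV2 = V2*(1 - sqrt(2*r1/(r1+r2))) = 1451.78 m/s
Total dV = 3742 m/s

3742 m/s


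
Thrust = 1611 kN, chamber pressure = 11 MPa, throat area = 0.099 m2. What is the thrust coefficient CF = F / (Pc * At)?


CF = 1611000 / (11e6 * 0.099) = 1.48

1.48


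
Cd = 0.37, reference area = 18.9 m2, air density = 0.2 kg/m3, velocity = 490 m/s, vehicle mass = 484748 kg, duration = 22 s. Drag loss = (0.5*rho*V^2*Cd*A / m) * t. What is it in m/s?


D = 0.5 * 0.2 * 490^2 * 0.37 * 18.9 = 167901.93 N
a = 167901.93 / 484748 = 0.3464 m/s2
dV = 0.3464 * 22 = 7.6 m/s

7.6 m/s


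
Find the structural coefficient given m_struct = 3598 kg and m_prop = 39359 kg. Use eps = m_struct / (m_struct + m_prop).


eps = 3598 / (3598 + 39359) = 0.0838

0.0838


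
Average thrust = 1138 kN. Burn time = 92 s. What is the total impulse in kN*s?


It = 1138 * 92 = 104696 kN*s

104696 kN*s


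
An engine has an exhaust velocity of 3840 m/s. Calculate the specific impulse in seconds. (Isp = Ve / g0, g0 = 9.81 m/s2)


Isp = Ve / g0 = 3840 / 9.81 = 391.4 s

391.4 s


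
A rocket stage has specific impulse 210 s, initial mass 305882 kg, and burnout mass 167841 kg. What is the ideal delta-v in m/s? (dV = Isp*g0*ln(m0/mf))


Ve = 210 * 9.81 = 2060.1 m/s
dV = 2060.1 * ln(305882/167841) = 1236 m/s

1236 m/s


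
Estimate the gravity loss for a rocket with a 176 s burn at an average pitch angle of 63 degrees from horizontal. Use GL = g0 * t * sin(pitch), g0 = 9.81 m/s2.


GL = 9.81 * 176 * sin(63 deg) = 1538 m/s

1538 m/s


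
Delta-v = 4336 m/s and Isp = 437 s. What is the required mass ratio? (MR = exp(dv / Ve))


Ve = 437 * 9.81 = 4286.97 m/s
MR = exp(4336 / 4286.97) = 2.75

2.75


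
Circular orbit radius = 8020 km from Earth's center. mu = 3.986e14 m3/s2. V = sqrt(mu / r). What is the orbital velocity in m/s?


V = sqrt(3.986e14 / 8020000) = 7050 m/s

7050 m/s


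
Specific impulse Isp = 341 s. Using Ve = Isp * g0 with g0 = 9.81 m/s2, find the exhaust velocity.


Ve = Isp * g0 = 341 * 9.81 = 3345.2 m/s

3345.2 m/s


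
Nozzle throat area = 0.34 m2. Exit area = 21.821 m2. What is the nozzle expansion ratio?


AR = 21.821 / 0.34 = 64.2

64.2


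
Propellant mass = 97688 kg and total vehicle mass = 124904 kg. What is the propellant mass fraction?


PMF = 97688 / 124904 = 0.782

0.782


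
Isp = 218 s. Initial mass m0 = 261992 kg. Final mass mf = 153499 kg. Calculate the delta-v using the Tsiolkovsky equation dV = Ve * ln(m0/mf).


Ve = 218 * 9.81 = 2138.58 m/s
dV = 2138.58 * ln(261992/153499) = 1143 m/s

1143 m/s


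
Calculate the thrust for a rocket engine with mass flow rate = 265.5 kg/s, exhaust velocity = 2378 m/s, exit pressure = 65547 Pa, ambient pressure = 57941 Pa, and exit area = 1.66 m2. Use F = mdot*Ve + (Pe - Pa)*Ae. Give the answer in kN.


F = 265.5 * 2378 + (65547 - 57941) * 1.66 = 643985.0 N = 644.0 kN

644.0 kN


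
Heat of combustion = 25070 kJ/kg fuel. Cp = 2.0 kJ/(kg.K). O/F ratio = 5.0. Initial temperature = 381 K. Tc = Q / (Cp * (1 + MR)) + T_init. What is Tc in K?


Tc = 25070 / (2.0 * (1 + 5.0)) + 381 = 2470 K

2470 K


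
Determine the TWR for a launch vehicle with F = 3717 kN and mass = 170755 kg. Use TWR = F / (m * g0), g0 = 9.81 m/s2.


TWR = 3717000 / (170755 * 9.81) = 2.22

2.22


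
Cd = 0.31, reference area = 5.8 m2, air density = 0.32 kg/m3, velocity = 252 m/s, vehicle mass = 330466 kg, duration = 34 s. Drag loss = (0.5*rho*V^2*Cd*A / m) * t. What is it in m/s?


D = 0.5 * 0.32 * 252^2 * 0.31 * 5.8 = 18268.83 N
a = 18268.83 / 330466 = 0.0553 m/s2
dV = 0.0553 * 34 = 1.9 m/s

1.9 m/s


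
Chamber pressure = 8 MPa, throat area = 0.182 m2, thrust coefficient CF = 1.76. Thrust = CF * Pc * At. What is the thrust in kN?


F = 1.76 * 8e6 * 0.182 = 2.5626e+06 N = 2562.6 kN

2562.6 kN


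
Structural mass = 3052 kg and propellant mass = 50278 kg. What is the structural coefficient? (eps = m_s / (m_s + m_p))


eps = 3052 / (3052 + 50278) = 0.0572

0.0572


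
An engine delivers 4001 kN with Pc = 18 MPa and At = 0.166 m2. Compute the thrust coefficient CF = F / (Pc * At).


CF = 4001000 / (18e6 * 0.166) = 1.34

1.34


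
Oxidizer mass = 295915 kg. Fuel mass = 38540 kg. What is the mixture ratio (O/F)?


MR = 295915 / 38540 = 7.68

7.68


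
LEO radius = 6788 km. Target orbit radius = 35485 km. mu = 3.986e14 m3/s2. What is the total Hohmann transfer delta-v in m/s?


V1 = sqrt(mu/r1) = 7662.98 m/s
dV1 = V1*(sqrt(2*r2/(r1+r2)) - 1) = 2265.98 m/s
V2 = sqrt(mu/r2) = 3351.55 m/s
dV2 = V2*(1 - sqrt(2*r1/(r1+r2))) = 1452.22 m/s
Total dV = 3718 m/s

3718 m/s


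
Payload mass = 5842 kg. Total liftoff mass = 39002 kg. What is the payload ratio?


PR = 5842 / 39002 = 0.1498

0.1498


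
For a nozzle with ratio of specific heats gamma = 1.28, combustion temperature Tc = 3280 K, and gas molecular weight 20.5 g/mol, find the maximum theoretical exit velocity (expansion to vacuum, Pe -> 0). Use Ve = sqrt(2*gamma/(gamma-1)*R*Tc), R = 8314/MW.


R = 8314 / 20.5 = 405.56 J/(kg.K)
Ve = sqrt(2 * 1.28 / (1.28 - 1) * 405.56 * 3280) = 3487 m/s

3487 m/s


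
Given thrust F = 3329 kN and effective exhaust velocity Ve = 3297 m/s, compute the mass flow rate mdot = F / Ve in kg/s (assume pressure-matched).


mdot = F / Ve = 3329000 / 3297 = 1009.7 kg/s

1009.7 kg/s


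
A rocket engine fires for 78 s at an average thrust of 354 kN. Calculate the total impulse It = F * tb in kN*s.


It = 354 * 78 = 27612 kN*s

27612 kN*s


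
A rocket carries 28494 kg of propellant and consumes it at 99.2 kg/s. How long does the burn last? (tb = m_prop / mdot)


tb = 28494 / 99.2 = 287.2 s

287.2 s


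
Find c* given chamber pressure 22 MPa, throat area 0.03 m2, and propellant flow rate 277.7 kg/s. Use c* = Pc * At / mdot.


c* = 22e6 * 0.03 / 277.7 = 2377 m/s

2377 m/s


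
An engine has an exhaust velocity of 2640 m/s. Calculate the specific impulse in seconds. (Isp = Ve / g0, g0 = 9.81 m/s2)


Isp = Ve / g0 = 2640 / 9.81 = 269.1 s

269.1 s


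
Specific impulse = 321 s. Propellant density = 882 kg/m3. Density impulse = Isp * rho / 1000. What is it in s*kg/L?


rho*Isp = 321 * 882 / 1000 = 283 s*kg/L

283 s*kg/L


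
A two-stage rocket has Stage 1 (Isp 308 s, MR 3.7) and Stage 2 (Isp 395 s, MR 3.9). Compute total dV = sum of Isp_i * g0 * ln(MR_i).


dV1 = 308 * 9.81 * ln(3.7) = 3953.1 m/s
dV2 = 395 * 9.81 * ln(3.9) = 5273.7 m/s
Total dV = 3953.1 + 5273.7 = 9226.8 m/s ~ 9227 m/s

9227 m/s


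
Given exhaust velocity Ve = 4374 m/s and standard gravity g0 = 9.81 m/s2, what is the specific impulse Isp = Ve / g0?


Isp = Ve / g0 = 4374 / 9.81 = 445.9 s

445.9 s


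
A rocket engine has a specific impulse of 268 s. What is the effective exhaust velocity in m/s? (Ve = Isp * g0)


Ve = Isp * g0 = 268 * 9.81 = 2629.1 m/s

2629.1 m/s


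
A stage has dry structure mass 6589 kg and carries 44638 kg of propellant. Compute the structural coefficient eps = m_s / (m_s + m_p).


eps = 6589 / (6589 + 44638) = 0.1286

0.1286


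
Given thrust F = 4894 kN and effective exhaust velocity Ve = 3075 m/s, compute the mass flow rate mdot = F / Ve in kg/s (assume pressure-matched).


mdot = F / Ve = 4894000 / 3075 = 1591.5 kg/s

1591.5 kg/s


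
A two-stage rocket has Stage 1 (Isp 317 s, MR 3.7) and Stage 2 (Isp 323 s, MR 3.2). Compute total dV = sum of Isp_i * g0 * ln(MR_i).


dV1 = 317 * 9.81 * ln(3.7) = 4068.6 m/s
dV2 = 323 * 9.81 * ln(3.2) = 3685.6 m/s
Total dV = 4068.6 + 3685.6 = 7754.2 m/s ~ 7754 m/s

7754 m/s


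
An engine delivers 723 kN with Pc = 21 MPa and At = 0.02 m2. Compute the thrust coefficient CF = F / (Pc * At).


CF = 723000 / (21e6 * 0.02) = 1.72

1.72


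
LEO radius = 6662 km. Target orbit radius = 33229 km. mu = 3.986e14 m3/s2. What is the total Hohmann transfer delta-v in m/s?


V1 = sqrt(mu/r1) = 7735.11 m/s
dV1 = V1*(sqrt(2*r2/(r1+r2)) - 1) = 2248.85 m/s
V2 = sqrt(mu/r2) = 3463.46 m/s
dV2 = V2*(1 - sqrt(2*r1/(r1+r2))) = 1461.8 m/s
Total dV = 3711 m/s

3711 m/s


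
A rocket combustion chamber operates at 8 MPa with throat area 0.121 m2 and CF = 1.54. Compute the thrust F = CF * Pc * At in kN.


F = 1.54 * 8e6 * 0.121 = 1.4907e+06 N = 1490.7 kN

1490.7 kN


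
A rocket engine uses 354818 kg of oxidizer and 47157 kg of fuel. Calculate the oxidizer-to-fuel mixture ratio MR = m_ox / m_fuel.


MR = 354818 / 47157 = 7.52

7.52


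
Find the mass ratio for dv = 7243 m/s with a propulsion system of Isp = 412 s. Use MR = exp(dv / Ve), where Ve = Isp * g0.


Ve = 412 * 9.81 = 4041.72 m/s
MR = exp(7243 / 4041.72) = 6.002

6.002


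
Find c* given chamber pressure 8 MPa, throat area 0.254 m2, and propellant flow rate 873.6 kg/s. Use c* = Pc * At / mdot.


c* = 8e6 * 0.254 / 873.6 = 2326 m/s

2326 m/s


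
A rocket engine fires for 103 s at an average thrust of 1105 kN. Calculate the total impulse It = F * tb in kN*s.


It = 1105 * 103 = 113815 kN*s

113815 kN*s


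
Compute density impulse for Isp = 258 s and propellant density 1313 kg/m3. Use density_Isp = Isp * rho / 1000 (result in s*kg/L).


rho*Isp = 258 * 1313 / 1000 = 339 s*kg/L

339 s*kg/L


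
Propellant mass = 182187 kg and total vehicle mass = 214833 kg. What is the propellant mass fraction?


PMF = 182187 / 214833 = 0.848

0.848


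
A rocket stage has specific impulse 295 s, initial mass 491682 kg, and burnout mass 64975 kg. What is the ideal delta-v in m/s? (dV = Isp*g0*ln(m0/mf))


Ve = 295 * 9.81 = 2893.95 m/s
dV = 2893.95 * ln(491682/64975) = 5857 m/s

5857 m/s


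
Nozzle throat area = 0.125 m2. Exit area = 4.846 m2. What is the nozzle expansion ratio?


AR = 4.846 / 0.125 = 38.8

38.8


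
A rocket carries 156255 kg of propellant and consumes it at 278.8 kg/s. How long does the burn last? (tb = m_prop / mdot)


tb = 156255 / 278.8 = 560.5 s

560.5 s


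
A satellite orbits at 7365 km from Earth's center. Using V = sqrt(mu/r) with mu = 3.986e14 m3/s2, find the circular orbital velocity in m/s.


V = sqrt(3.986e14 / 7365000) = 7357 m/s

7357 m/s


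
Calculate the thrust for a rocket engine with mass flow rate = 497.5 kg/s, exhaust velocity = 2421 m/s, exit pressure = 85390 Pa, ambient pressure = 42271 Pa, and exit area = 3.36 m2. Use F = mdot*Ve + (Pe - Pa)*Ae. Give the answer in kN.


F = 497.5 * 2421 + (85390 - 42271) * 3.36 = 1.3493e+06 N = 1349.3 kN

1349.3 kN


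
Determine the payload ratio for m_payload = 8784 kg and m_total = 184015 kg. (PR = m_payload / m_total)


PR = 8784 / 184015 = 0.0477

0.0477


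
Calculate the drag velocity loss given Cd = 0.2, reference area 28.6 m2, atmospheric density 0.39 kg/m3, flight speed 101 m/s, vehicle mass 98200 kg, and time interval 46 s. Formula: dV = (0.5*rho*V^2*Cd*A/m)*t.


D = 0.5 * 0.39 * 101^2 * 0.2 * 28.6 = 11378.2 N
a = 11378.2 / 98200 = 0.1159 m/s2
dV = 0.1159 * 46 = 5.3 m/s

5.3 m/s


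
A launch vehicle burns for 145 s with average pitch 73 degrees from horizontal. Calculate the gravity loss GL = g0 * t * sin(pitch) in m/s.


GL = 9.81 * 145 * sin(73 deg) = 1360 m/s

1360 m/s


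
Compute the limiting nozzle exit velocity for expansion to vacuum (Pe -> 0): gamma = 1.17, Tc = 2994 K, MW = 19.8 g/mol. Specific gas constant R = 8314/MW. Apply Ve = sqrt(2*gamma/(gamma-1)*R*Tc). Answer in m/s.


R = 8314 / 19.8 = 419.9 J/(kg.K)
Ve = sqrt(2 * 1.17 / (1.17 - 1) * 419.9 * 2994) = 4160 m/s

4160 m/s


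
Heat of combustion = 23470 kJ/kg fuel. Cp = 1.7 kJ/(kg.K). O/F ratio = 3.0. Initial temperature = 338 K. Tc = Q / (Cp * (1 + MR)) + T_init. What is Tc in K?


Tc = 23470 / (1.7 * (1 + 3.0)) + 338 = 3789 K

3789 K


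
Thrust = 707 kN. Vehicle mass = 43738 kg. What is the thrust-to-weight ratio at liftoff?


TWR = 707000 / (43738 * 9.81) = 1.65

1.65


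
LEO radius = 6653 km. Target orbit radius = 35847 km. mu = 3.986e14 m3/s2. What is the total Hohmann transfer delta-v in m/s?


V1 = sqrt(mu/r1) = 7740.34 m/s
dV1 = V1*(sqrt(2*r2/(r1+r2)) - 1) = 2312.92 m/s
V2 = sqrt(mu/r2) = 3334.59 m/s
dV2 = V2*(1 - sqrt(2*r1/(r1+r2))) = 1468.76 m/s
Total dV = 3782 m/s

3782 m/s


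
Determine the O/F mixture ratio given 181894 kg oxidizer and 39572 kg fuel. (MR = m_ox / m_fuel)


MR = 181894 / 39572 = 4.6

4.6


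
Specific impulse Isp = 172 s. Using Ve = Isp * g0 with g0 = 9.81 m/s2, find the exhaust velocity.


Ve = Isp * g0 = 172 * 9.81 = 1687.3 m/s

1687.3 m/s


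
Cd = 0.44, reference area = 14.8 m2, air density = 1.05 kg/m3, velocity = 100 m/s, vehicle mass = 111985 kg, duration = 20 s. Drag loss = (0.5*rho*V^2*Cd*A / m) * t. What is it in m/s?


D = 0.5 * 1.05 * 100^2 * 0.44 * 14.8 = 34188.0 N
a = 34188.0 / 111985 = 0.3053 m/s2
dV = 0.3053 * 20 = 6.1 m/s

6.1 m/s


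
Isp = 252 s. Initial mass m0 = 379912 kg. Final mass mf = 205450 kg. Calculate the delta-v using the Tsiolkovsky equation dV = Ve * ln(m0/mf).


Ve = 252 * 9.81 = 2472.12 m/s
dV = 2472.12 * ln(379912/205450) = 1520 m/s

1520 m/s


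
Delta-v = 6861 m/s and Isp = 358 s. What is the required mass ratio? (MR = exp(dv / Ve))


Ve = 358 * 9.81 = 3511.98 m/s
MR = exp(6861 / 3511.98) = 7.054

7.054


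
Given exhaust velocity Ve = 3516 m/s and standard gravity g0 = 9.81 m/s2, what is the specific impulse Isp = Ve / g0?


Isp = Ve / g0 = 3516 / 9.81 = 358.4 s

358.4 s


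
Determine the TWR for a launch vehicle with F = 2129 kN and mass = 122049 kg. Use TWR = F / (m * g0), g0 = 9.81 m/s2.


TWR = 2129000 / (122049 * 9.81) = 1.78

1.78


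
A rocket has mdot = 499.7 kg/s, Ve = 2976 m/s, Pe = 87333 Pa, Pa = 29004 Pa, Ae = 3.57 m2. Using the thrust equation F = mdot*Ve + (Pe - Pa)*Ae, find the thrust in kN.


F = 499.7 * 2976 + (87333 - 29004) * 3.57 = 1.6953e+06 N = 1695.3 kN

1695.3 kN


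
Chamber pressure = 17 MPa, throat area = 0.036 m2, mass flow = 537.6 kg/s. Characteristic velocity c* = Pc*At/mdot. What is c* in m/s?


c* = 17e6 * 0.036 / 537.6 = 1138 m/s

1138 m/s


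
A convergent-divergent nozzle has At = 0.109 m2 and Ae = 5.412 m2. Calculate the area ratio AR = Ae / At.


AR = 5.412 / 0.109 = 49.7

49.7


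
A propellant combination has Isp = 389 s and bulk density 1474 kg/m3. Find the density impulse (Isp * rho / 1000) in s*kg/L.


rho*Isp = 389 * 1474 / 1000 = 573 s*kg/L

573 s*kg/L


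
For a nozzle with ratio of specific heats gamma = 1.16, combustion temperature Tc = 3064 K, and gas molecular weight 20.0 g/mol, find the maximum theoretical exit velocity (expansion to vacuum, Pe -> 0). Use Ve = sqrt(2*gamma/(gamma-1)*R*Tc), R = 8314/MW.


R = 8314 / 20.0 = 415.7 J/(kg.K)
Ve = sqrt(2 * 1.16 / (1.16 - 1) * 415.7 * 3064) = 4298 m/s

4298 m/s


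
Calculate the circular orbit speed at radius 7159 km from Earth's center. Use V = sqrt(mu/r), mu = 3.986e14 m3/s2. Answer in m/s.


V = sqrt(3.986e14 / 7159000) = 7462 m/s

7462 m/s


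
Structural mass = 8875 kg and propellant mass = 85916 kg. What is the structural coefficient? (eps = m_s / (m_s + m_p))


eps = 8875 / (8875 + 85916) = 0.0936

0.0936


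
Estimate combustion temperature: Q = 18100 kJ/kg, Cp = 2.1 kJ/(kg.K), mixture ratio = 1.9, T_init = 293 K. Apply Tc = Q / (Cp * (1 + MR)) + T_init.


Tc = 18100 / (2.1 * (1 + 1.9)) + 293 = 3265 K

3265 K


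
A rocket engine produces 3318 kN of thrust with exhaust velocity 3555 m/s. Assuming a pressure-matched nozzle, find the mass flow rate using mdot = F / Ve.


mdot = F / Ve = 3318000 / 3555 = 933.3 kg/s

933.3 kg/s


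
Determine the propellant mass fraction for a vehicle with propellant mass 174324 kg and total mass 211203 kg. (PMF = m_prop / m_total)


PMF = 174324 / 211203 = 0.825

0.825


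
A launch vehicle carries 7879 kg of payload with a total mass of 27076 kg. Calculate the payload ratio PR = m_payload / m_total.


PR = 7879 / 27076 = 0.291

0.291


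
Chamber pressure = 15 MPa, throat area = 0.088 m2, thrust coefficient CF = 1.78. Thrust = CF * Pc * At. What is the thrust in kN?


F = 1.78 * 15e6 * 0.088 = 2.3496e+06 N = 2349.6 kN

2349.6 kN


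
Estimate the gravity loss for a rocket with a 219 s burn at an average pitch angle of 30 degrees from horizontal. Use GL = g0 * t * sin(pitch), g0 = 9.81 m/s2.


GL = 9.81 * 219 * sin(30 deg) = 1074 m/s

1074 m/s


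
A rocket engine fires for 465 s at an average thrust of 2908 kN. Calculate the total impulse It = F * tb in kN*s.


It = 2908 * 465 = 1352220 kN*s

1352220 kN*s


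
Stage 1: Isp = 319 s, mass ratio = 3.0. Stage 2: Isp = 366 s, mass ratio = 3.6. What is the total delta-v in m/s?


dV1 = 319 * 9.81 * ln(3.0) = 3438.0 m/s
dV2 = 366 * 9.81 * ln(3.6) = 4599.1 m/s
Total dV = 3438.0 + 4599.1 = 8037.1 m/s ~ 8037 m/s

8037 m/s


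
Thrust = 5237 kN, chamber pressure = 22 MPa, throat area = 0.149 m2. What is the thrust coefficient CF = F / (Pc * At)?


CF = 5237000 / (22e6 * 0.149) = 1.6

1.6


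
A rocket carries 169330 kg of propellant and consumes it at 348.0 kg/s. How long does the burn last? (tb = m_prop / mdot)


tb = 169330 / 348.0 = 486.6 s

486.6 s


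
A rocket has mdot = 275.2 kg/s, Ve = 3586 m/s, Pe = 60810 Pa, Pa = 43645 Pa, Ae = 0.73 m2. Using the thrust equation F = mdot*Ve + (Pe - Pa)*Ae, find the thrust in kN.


F = 275.2 * 3586 + (60810 - 43645) * 0.73 = 999398.0 N = 999.4 kN

999.4 kN


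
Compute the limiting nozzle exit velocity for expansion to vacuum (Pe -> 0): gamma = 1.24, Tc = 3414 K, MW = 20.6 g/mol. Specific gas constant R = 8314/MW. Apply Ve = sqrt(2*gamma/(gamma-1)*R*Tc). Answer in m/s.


R = 8314 / 20.6 = 403.59 J/(kg.K)
Ve = sqrt(2 * 1.24 / (1.24 - 1) * 403.59 * 3414) = 3773 m/s

3773 m/s


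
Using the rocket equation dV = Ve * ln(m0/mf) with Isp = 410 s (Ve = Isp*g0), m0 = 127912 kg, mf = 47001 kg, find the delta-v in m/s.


Ve = 410 * 9.81 = 4022.1 m/s
dV = 4022.1 * ln(127912/47001) = 4027 m/s

4027 m/s


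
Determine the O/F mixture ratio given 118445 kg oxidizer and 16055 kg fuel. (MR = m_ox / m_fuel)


MR = 118445 / 16055 = 7.38

7.38


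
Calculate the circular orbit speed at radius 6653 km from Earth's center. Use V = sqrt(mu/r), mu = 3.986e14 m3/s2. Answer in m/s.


V = sqrt(3.986e14 / 6653000) = 7740 m/s

7740 m/s


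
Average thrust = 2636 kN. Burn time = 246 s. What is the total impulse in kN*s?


It = 2636 * 246 = 648456 kN*s

648456 kN*s


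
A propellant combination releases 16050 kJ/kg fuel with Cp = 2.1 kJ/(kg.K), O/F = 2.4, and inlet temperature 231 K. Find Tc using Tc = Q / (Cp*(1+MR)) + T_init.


Tc = 16050 / (2.1 * (1 + 2.4)) + 231 = 2479 K

2479 K


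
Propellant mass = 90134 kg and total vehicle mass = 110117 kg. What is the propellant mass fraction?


PMF = 90134 / 110117 = 0.819

0.819


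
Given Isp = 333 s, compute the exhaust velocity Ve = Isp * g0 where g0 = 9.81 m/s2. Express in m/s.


Ve = Isp * g0 = 333 * 9.81 = 3266.7 m/s

3266.7 m/s


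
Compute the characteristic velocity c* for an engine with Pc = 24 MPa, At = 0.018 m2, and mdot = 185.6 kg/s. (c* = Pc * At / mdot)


c* = 24e6 * 0.018 / 185.6 = 2328 m/s

2328 m/s


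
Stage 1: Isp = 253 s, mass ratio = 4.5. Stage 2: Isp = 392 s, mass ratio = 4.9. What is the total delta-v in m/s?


dV1 = 253 * 9.81 * ln(4.5) = 3733.0 m/s
dV2 = 392 * 9.81 * ln(4.9) = 6111.4 m/s
Total dV = 3733.0 + 6111.4 = 9844.4 m/s ~ 9844 m/s

9844 m/s


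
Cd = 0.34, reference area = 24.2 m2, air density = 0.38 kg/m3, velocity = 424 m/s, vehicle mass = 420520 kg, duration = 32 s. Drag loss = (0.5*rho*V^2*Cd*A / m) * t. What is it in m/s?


D = 0.5 * 0.38 * 424^2 * 0.34 * 24.2 = 281047.42 N
a = 281047.42 / 420520 = 0.6683 m/s2
dV = 0.6683 * 32 = 21.4 m/s

21.4 m/s


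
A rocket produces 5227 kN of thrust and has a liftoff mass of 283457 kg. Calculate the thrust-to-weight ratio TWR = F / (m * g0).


TWR = 5227000 / (283457 * 9.81) = 1.88

1.88


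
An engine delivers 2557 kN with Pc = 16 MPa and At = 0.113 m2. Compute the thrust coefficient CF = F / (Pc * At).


CF = 2557000 / (16e6 * 0.113) = 1.41

1.41


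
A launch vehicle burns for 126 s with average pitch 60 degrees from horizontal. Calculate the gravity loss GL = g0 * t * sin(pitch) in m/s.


GL = 9.81 * 126 * sin(60 deg) = 1070 m/s

1070 m/s


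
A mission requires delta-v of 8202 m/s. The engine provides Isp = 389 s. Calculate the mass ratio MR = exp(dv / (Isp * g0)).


Ve = 389 * 9.81 = 3816.09 m/s
MR = exp(8202 / 3816.09) = 8.579

8.579


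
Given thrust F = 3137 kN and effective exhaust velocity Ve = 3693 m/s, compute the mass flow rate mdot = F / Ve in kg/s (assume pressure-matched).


mdot = F / Ve = 3137000 / 3693 = 849.4 kg/s

849.4 kg/s


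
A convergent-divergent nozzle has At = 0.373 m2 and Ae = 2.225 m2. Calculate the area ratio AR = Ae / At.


AR = 2.225 / 0.373 = 6.0

6.0


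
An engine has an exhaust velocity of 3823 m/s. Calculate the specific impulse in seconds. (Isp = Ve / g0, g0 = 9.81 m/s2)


Isp = Ve / g0 = 3823 / 9.81 = 389.7 s

389.7 s


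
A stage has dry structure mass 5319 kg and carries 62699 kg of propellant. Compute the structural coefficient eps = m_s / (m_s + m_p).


eps = 5319 / (5319 + 62699) = 0.0782

0.0782


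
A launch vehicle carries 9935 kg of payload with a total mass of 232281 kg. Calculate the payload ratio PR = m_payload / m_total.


PR = 9935 / 232281 = 0.0428

0.0428


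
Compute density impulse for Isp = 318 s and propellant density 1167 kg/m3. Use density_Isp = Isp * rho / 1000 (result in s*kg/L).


rho*Isp = 318 * 1167 / 1000 = 371 s*kg/L

371 s*kg/L


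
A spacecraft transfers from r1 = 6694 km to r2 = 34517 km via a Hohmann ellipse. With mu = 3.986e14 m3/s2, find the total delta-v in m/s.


V1 = sqrt(mu/r1) = 7716.6 m/s
dV1 = V1*(sqrt(2*r2/(r1+r2)) - 1) = 2270.76 m/s
V2 = sqrt(mu/r2) = 3398.22 m/s
dV2 = V2*(1 - sqrt(2*r1/(r1+r2))) = 1461.34 m/s
Total dV = 3732 m/s

3732 m/s


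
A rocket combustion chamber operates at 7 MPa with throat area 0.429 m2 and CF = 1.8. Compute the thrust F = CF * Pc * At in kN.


F = 1.8 * 7e6 * 0.429 = 5.4054e+06 N = 5405.4 kN

5405.4 kN


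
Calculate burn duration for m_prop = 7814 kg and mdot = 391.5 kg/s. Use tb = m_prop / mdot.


tb = 7814 / 391.5 = 20.0 s

20.0 s


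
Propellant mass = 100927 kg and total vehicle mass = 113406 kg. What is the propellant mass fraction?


PMF = 100927 / 113406 = 0.89

0.89


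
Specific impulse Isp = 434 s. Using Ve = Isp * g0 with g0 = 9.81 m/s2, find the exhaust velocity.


Ve = Isp * g0 = 434 * 9.81 = 4257.5 m/s

4257.5 m/s


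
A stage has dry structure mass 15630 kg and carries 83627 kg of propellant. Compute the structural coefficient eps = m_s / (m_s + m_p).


eps = 15630 / (15630 + 83627) = 0.1575

0.1575


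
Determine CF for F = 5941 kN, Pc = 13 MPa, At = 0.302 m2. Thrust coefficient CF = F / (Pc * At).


CF = 5941000 / (13e6 * 0.302) = 1.51

1.51


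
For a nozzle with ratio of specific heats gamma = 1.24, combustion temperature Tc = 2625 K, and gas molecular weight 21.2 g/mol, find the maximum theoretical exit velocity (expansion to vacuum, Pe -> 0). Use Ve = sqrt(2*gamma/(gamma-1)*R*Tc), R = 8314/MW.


R = 8314 / 21.2 = 392.17 J/(kg.K)
Ve = sqrt(2 * 1.24 / (1.24 - 1) * 392.17 * 2625) = 3262 m/s

3262 m/s


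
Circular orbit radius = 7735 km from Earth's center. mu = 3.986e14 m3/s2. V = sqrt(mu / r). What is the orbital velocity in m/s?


V = sqrt(3.986e14 / 7735000) = 7179 m/s

7179 m/s


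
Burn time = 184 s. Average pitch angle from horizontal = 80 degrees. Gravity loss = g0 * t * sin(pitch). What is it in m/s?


GL = 9.81 * 184 * sin(80 deg) = 1778 m/s

1778 m/s


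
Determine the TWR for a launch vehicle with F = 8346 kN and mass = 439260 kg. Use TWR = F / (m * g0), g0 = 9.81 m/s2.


TWR = 8346000 / (439260 * 9.81) = 1.94

1.94


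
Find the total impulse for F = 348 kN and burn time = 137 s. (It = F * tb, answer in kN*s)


It = 348 * 137 = 47676 kN*s

47676 kN*s


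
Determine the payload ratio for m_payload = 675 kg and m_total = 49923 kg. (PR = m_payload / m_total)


PR = 675 / 49923 = 0.0135

0.0135


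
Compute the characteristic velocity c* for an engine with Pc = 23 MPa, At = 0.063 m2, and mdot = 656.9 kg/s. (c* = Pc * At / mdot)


c* = 23e6 * 0.063 / 656.9 = 2206 m/s

2206 m/s


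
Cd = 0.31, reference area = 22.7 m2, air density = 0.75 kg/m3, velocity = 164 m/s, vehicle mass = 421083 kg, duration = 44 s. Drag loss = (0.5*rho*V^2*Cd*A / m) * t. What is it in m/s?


D = 0.5 * 0.75 * 164^2 * 0.31 * 22.7 = 70975.18 N
a = 70975.18 / 421083 = 0.1686 m/s2
dV = 0.1686 * 44 = 7.4 m/s

7.4 m/s


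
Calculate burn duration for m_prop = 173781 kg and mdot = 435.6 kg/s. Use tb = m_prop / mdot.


tb = 173781 / 435.6 = 398.9 s

398.9 s


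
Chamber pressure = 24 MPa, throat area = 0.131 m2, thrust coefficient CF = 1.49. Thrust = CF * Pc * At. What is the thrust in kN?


F = 1.49 * 24e6 * 0.131 = 4.6846e+06 N = 4684.6 kN

4684.6 kN


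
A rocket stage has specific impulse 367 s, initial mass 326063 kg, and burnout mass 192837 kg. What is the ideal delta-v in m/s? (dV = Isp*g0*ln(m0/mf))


Ve = 367 * 9.81 = 3600.27 m/s
dV = 3600.27 * ln(326063/192837) = 1891 m/s

1891 m/s


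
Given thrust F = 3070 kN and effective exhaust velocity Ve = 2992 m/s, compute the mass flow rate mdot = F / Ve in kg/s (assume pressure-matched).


mdot = F / Ve = 3070000 / 2992 = 1026.1 kg/s

1026.1 kg/s


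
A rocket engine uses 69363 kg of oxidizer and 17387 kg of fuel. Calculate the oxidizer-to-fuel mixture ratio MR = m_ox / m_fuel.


MR = 69363 / 17387 = 3.99

3.99


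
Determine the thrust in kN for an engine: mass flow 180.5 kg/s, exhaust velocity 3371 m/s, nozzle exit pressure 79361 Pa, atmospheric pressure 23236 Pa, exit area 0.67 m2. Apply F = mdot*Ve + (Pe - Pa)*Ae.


F = 180.5 * 3371 + (79361 - 23236) * 0.67 = 646069.0 N = 646.1 kN

646.1 kN


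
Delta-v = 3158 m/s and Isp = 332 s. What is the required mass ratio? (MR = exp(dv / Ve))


Ve = 332 * 9.81 = 3256.92 m/s
MR = exp(3158 / 3256.92) = 2.637

2.637


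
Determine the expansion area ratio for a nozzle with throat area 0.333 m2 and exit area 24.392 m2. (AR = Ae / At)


AR = 24.392 / 0.333 = 73.2

73.2


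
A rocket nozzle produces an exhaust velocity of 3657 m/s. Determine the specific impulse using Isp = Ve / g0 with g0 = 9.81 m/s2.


Isp = Ve / g0 = 3657 / 9.81 = 372.8 s

372.8 s


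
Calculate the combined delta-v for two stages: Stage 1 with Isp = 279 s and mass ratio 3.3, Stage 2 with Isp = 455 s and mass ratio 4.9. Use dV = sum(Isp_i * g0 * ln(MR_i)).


dV1 = 279 * 9.81 * ln(3.3) = 3267.8 m/s
dV2 = 455 * 9.81 * ln(4.9) = 7093.6 m/s
Total dV = 3267.8 + 7093.6 = 10361.4 m/s ~ 10361 m/s

10361 m/s


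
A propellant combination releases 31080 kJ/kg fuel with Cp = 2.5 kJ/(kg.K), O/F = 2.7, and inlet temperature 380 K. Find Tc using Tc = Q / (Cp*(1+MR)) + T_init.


Tc = 31080 / (2.5 * (1 + 2.7)) + 380 = 3740 K

3740 K


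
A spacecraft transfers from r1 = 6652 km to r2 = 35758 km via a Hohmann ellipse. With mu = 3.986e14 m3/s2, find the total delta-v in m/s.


V1 = sqrt(mu/r1) = 7740.92 m/s
dV1 = V1*(sqrt(2*r2/(r1+r2)) - 1) = 2311.25 m/s
V2 = sqrt(mu/r2) = 3338.74 m/s
dV2 = V2*(1 - sqrt(2*r1/(r1+r2))) = 1468.75 m/s
Total dV = 3780 m/s

3780 m/s


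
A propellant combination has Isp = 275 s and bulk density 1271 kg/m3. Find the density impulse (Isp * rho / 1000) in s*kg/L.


rho*Isp = 275 * 1271 / 1000 = 350 s*kg/L

350 s*kg/L


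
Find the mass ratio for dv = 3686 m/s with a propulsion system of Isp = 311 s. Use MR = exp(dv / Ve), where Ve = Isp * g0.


Ve = 311 * 9.81 = 3050.91 m/s
MR = exp(3686 / 3050.91) = 3.347

3.347


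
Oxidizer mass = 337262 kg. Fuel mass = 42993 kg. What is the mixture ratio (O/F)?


MR = 337262 / 42993 = 7.84

7.84


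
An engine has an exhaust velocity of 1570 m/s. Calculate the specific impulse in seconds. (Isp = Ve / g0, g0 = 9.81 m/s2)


Isp = Ve / g0 = 1570 / 9.81 = 160.0 s

160.0 s


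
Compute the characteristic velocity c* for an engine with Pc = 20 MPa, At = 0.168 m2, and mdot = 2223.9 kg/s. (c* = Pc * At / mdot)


c* = 20e6 * 0.168 / 2223.9 = 1511 m/s

1511 m/s


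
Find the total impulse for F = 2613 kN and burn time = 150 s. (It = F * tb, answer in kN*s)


It = 2613 * 150 = 391950 kN*s

391950 kN*s


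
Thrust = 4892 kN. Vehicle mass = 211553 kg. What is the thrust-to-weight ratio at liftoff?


TWR = 4892000 / (211553 * 9.81) = 2.36

2.36


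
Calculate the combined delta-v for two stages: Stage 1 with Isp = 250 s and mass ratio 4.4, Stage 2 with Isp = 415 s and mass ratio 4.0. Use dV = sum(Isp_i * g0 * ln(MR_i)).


dV1 = 250 * 9.81 * ln(4.4) = 3633.6 m/s
dV2 = 415 * 9.81 * ln(4.0) = 5643.8 m/s
Total dV = 3633.6 + 5643.8 = 9277.4 m/s ~ 9277 m/s

9277 m/s


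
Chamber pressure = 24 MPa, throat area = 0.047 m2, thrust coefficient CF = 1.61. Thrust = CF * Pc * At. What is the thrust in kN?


F = 1.61 * 24e6 * 0.047 = 1.8161e+06 N = 1816.1 kN

1816.1 kN


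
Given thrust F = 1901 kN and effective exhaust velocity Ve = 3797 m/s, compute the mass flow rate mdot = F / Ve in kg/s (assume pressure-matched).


mdot = F / Ve = 1901000 / 3797 = 500.7 kg/s

500.7 kg/s


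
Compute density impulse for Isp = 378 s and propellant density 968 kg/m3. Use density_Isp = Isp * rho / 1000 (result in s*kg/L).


rho*Isp = 378 * 968 / 1000 = 366 s*kg/L

366 s*kg/L


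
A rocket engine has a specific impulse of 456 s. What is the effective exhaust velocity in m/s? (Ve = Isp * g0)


Ve = Isp * g0 = 456 * 9.81 = 4473.4 m/s

4473.4 m/s


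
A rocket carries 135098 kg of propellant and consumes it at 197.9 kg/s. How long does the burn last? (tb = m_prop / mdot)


tb = 135098 / 197.9 = 682.7 s

682.7 s


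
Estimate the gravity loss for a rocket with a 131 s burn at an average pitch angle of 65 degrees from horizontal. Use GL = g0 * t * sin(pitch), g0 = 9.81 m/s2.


GL = 9.81 * 131 * sin(65 deg) = 1165 m/s

1165 m/s


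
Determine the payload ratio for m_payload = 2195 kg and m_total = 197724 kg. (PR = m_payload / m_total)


PR = 2195 / 197724 = 0.0111

0.0111


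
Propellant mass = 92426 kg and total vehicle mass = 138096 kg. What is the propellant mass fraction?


PMF = 92426 / 138096 = 0.669

0.669


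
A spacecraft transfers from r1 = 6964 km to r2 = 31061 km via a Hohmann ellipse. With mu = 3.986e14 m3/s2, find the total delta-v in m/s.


V1 = sqrt(mu/r1) = 7565.53 m/s
dV1 = V1*(sqrt(2*r2/(r1+r2)) - 1) = 2104.49 m/s
V2 = sqrt(mu/r2) = 3582.29 m/s
dV2 = V2*(1 - sqrt(2*r1/(r1+r2))) = 1414.23 m/s
Total dV = 3519 m/s

3519 m/s


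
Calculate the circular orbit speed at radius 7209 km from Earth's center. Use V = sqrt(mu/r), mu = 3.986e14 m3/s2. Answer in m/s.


V = sqrt(3.986e14 / 7209000) = 7436 m/s

7436 m/s


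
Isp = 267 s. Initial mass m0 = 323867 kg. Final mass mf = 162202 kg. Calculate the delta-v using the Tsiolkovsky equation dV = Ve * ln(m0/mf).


Ve = 267 * 9.81 = 2619.27 m/s
dV = 2619.27 * ln(323867/162202) = 1811 m/s

1811 m/s


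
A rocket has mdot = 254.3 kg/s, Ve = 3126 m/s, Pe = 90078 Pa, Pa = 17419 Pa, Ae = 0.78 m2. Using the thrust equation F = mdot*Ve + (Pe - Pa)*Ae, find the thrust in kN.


F = 254.3 * 3126 + (90078 - 17419) * 0.78 = 851616.0 N = 851.6 kN

851.6 kN


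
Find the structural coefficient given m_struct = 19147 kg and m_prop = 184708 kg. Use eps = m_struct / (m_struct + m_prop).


eps = 19147 / (19147 + 184708) = 0.0939

0.0939


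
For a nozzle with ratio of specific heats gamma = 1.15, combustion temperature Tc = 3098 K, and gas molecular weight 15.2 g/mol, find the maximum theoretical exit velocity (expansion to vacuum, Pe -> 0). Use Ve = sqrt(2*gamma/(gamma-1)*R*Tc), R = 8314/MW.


R = 8314 / 15.2 = 546.97 J/(kg.K)
Ve = sqrt(2 * 1.15 / (1.15 - 1) * 546.97 * 3098) = 5097 m/s

5097 m/s


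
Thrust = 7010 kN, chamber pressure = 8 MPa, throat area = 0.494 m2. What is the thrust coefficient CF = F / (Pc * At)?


CF = 7010000 / (8e6 * 0.494) = 1.77

1.77


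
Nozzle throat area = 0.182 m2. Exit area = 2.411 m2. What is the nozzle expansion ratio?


AR = 2.411 / 0.182 = 13.2

13.2


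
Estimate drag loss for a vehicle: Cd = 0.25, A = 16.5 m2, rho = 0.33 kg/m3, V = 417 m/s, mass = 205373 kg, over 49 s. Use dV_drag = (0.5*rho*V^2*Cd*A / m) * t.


D = 0.5 * 0.33 * 417^2 * 0.25 * 16.5 = 118353.2 N
a = 118353.2 / 205373 = 0.5763 m/s2
dV = 0.5763 * 49 = 28.2 m/s

28.2 m/s


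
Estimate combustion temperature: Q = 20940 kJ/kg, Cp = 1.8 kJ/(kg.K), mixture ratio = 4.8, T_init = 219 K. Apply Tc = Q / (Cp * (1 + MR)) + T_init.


Tc = 20940 / (1.8 * (1 + 4.8)) + 219 = 2225 K

2225 K


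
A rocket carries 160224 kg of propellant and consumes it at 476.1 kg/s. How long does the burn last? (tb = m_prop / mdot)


tb = 160224 / 476.1 = 336.5 s

336.5 s


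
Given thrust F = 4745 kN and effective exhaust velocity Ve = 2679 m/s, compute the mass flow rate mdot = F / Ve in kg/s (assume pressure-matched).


mdot = F / Ve = 4745000 / 2679 = 1771.2 kg/s

1771.2 kg/s


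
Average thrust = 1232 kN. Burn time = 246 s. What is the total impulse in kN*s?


It = 1232 * 246 = 303072 kN*s

303072 kN*s


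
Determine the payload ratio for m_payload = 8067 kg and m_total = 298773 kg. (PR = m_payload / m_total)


PR = 8067 / 298773 = 0.027

0.027


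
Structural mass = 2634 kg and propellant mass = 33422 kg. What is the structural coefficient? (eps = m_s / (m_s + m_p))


eps = 2634 / (2634 + 33422) = 0.0731

0.0731


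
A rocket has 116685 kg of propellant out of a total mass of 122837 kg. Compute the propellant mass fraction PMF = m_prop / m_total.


PMF = 116685 / 122837 = 0.95

0.95


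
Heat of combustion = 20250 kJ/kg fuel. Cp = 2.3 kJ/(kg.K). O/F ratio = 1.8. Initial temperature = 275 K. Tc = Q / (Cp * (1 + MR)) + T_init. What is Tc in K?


Tc = 20250 / (2.3 * (1 + 1.8)) + 275 = 3419 K

3419 K


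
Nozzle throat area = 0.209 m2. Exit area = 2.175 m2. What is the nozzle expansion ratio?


AR = 2.175 / 0.209 = 10.4

10.4


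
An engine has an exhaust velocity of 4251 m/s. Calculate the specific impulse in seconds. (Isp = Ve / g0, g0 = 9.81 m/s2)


Isp = Ve / g0 = 4251 / 9.81 = 433.3 s

433.3 s


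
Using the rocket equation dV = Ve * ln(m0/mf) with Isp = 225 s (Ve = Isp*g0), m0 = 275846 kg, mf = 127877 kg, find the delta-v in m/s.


Ve = 225 * 9.81 = 2207.25 m/s
dV = 2207.25 * ln(275846/127877) = 1697 m/s

1697 m/s


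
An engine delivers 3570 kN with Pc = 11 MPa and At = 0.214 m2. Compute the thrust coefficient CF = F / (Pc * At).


CF = 3570000 / (11e6 * 0.214) = 1.52

1.52


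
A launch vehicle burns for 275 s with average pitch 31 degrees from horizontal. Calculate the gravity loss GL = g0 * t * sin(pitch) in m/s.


GL = 9.81 * 275 * sin(31 deg) = 1389 m/s

1389 m/s


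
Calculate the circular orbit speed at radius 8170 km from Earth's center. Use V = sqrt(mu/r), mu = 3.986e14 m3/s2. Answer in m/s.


V = sqrt(3.986e14 / 8170000) = 6985 m/s

6985 m/s


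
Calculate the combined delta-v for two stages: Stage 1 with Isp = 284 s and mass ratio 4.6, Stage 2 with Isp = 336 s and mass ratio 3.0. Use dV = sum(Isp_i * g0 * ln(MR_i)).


dV1 = 284 * 9.81 * ln(4.6) = 4251.7 m/s
dV2 = 336 * 9.81 * ln(3.0) = 3621.2 m/s
Total dV = 4251.7 + 3621.2 = 7872.9 m/s ~ 7873 m/s

7873 m/s


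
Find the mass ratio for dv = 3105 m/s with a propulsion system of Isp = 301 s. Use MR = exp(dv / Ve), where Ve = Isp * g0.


Ve = 301 * 9.81 = 2952.81 m/s
MR = exp(3105 / 2952.81) = 2.862

2.862


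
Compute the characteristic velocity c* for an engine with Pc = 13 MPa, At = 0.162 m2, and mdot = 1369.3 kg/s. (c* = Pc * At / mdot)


c* = 13e6 * 0.162 / 1369.3 = 1538 m/s

1538 m/s


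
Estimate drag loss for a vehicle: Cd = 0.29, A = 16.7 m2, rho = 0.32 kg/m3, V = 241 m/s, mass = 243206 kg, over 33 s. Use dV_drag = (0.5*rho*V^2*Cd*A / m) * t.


D = 0.5 * 0.32 * 241^2 * 0.29 * 16.7 = 45005.81 N
a = 45005.81 / 243206 = 0.1851 m/s2
dV = 0.1851 * 33 = 6.1 m/s

6.1 m/s
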